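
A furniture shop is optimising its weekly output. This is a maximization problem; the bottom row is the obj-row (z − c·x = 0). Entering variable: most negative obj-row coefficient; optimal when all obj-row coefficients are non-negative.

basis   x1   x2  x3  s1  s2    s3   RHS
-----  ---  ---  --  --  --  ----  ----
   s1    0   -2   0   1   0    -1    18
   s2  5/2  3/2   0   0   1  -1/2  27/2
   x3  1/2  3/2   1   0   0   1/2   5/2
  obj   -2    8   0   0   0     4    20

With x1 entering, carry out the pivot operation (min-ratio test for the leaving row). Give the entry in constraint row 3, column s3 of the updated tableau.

Ratio test on column x1 — row 1: entry 0 ≤ 0; row 2: (27/2)/(5/2) = 27/5; row 3: (5/2)/(1/2) = 5. Minimum is 5 at row 3 (x3 leaves); pivot element 1/2.
Divide row 3 by 1/2; eliminate column x1 from the other rows.
In the new row 3, the s3 entry is the old entry divided by the pivot: (1/2)/(1/2) = 1.

1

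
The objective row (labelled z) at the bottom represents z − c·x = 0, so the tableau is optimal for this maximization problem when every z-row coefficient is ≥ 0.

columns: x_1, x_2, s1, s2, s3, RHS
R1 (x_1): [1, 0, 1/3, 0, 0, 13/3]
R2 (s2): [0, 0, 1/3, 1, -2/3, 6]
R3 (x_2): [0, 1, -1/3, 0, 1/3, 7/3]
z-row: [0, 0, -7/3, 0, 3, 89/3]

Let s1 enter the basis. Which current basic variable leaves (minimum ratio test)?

x_1

Column s1 entries and ratios — x_1: (13/3)/(1/3) = 13; s2: 6/(1/3) = 18; x_2: -1/3 ≤ 0, skip.
Smallest ratio is 13 in the row of x_1, so x_1 leaves.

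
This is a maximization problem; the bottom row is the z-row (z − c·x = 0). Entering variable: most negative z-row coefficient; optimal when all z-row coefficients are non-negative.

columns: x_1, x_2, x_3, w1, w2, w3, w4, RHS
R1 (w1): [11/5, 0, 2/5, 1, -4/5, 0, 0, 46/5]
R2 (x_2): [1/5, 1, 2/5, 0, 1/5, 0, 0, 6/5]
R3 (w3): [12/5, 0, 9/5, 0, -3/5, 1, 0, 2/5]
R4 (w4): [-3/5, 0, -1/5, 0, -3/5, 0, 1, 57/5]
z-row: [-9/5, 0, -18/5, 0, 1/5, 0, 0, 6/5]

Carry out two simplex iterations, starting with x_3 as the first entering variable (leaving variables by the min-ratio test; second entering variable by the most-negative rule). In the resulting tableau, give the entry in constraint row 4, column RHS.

41/3

Ratio test on column x_3 — row 1: (46/5)/(2/5) = 23; row 2: (6/5)/(2/5) = 3; row 3: (2/5)/(9/5) = 2/9; row 4: entry -1/5 ≤ 0. Minimum is 2/9 at row 3 (w3 leaves); pivot element 9/5.
Divide row 3 by 9/5; eliminate column x_3 from the other rows.
Second iteration: most negative z-row entry is -1 in column w2, so w2 enters.
Ratio test on column w2 — row 1: entry -2/3 ≤ 0; row 2: (10/9)/(1/3) = 10/3; row 3: entry -1/3 ≤ 0; row 4: entry -2/3 ≤ 0. Minimum is 10/3 at row 2 (x_2 leaves); pivot element 1/3.
Divide row 2 by 1/3; eliminate column w2 from the other rows.
After both pivots, the entry at constraint row 4, column RHS is 41/3.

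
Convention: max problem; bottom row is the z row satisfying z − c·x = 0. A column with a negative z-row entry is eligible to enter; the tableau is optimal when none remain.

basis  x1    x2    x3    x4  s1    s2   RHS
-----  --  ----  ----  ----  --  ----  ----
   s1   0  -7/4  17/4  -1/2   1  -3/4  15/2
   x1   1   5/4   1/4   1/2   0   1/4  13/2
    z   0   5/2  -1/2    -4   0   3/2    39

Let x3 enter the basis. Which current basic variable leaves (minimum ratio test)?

s1

Column x3 entries and ratios — s1: (15/2)/(17/4) = 30/17; x1: (13/2)/(1/4) = 26.
Smallest ratio is 30/17 in the row of s1, so s1 leaves.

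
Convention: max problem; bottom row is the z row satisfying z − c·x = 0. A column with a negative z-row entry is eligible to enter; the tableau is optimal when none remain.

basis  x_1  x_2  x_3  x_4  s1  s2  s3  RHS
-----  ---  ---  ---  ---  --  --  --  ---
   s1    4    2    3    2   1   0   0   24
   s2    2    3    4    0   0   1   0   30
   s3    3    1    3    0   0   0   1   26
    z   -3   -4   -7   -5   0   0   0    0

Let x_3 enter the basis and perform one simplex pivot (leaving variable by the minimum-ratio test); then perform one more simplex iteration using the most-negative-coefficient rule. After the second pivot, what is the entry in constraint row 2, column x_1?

1/2

Ratio test on column x_3 — row 1: 24/3 = 8; row 2: 30/4 = 15/2; row 3: 26/3 = 26/3. Minimum is 15/2 at row 2 (s2 leaves); pivot element 4.
Divide row 2 by 4; eliminate column x_3 from the other rows.
Second iteration: most negative z-row entry is -5 in column x_4, so x_4 enters.
Ratio test on column x_4 — row 1: (3/2)/2 = 3/4; row 2: entry 0 ≤ 0; row 3: entry 0 ≤ 0. Minimum is 3/4 at row 1 (s1 leaves); pivot element 2.
Divide row 1 by 2; eliminate column x_4 from the other rows.
After both pivots, the entry at constraint row 2, column x_1 is 1/2.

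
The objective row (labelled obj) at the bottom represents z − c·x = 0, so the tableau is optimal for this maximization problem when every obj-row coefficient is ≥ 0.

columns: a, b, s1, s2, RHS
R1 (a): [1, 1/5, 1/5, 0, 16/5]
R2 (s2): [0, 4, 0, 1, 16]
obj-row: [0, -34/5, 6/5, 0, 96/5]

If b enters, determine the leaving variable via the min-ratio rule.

Column b entries and ratios — a: (16/5)/(1/5) = 16; s2: 16/4 = 4.
Smallest ratio is 4 in the row of s2, so s2 leaves.

s2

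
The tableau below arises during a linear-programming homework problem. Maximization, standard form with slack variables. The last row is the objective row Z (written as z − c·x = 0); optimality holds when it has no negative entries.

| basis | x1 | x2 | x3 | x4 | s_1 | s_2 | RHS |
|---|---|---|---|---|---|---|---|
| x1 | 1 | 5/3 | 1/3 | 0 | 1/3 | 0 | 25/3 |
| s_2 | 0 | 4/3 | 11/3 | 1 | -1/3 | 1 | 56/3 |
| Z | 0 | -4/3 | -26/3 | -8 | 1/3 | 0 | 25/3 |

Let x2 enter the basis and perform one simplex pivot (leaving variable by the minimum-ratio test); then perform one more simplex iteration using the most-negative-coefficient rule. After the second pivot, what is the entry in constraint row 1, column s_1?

Ratio test on column x2 — row 1: (25/3)/(5/3) = 5; row 2: (56/3)/(4/3) = 14. Minimum is 5 at row 1 (x1 leaves); pivot element 5/3.
Divide row 1 by 5/3; eliminate column x2 from the other rows.
Second iteration: most negative Z-row entry is -42/5 in column x3, so x3 enters.
Ratio test on column x3 — row 1: 5/(1/5) = 25; row 2: 12/(17/5) = 60/17. Minimum is 60/17 at row 2 (s_2 leaves); pivot element 17/5.
Divide row 2 by 17/5; eliminate column x3 from the other rows.
After both pivots, the entry at constraint row 1, column s_1 is 4/17.

4/17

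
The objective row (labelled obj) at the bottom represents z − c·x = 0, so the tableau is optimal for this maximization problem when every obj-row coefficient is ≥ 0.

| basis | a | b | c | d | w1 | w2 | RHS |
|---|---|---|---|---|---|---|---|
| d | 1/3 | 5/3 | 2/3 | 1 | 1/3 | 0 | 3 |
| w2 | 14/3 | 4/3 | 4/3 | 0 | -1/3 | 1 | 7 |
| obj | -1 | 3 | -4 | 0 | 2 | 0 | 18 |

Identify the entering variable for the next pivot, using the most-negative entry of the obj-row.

Negative obj-row entries: a: -1, c: -4.
The most negative is -4 in column c, so c enters.

c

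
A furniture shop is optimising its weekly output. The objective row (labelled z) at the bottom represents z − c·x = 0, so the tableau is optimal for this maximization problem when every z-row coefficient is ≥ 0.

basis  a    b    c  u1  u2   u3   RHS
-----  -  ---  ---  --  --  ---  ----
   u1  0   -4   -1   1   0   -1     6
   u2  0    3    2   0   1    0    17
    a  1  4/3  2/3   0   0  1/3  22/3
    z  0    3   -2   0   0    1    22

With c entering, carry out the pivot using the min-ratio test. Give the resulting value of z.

39

Ratio test on column c — row 1: entry -1 ≤ 0; row 2: 17/2 = 17/2; row 3: (22/3)/(2/3) = 11. Minimum is 17/2 at row 2 (u2 leaves); pivot element 2.
Pivot on row 2; the z-row RHS becomes 22 − (-2)·(17/2) = 39.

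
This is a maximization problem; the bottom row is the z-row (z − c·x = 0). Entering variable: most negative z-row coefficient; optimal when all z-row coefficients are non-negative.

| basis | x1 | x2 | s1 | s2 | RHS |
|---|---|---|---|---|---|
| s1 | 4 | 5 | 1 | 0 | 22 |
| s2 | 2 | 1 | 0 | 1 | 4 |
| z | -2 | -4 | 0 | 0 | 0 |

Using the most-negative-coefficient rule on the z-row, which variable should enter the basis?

x2

Negative z-row entries: x1: -2, x2: -4.
The most negative is -4 in column x2, so x2 enters.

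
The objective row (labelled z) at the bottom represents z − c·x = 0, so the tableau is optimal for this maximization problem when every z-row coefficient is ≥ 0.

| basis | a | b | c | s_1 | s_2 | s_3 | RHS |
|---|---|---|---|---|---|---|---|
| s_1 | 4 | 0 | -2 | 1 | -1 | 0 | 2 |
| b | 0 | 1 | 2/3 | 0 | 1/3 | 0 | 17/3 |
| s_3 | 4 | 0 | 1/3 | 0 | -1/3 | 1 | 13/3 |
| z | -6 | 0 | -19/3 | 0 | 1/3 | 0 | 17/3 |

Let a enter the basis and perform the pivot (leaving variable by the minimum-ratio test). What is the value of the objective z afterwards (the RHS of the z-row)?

26/3

Ratio test on column a — row 1: 2/4 = 1/2; row 2: entry 0 ≤ 0; row 3: (13/3)/4 = 13/12. Minimum is 1/2 at row 1 (s_1 leaves); pivot element 4.
Pivot on row 1; the z-row RHS becomes 17/3 − (-6)·(1/2) = 26/3.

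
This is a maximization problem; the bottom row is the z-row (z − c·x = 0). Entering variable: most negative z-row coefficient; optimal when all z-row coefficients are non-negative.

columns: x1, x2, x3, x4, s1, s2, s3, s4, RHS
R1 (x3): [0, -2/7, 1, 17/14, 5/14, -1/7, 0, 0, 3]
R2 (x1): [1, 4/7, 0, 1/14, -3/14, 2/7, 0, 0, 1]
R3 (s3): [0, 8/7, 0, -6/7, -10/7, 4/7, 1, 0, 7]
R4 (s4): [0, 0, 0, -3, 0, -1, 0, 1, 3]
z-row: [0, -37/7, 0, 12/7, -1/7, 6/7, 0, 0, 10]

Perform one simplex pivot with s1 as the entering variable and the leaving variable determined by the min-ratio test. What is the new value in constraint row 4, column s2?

Ratio test on column s1 — row 1: 3/(5/14) = 42/5; row 2: entry -3/14 ≤ 0; row 3: entry -10/7 ≤ 0; row 4: entry 0 ≤ 0. Minimum is 42/5 at row 1 (x3 leaves); pivot element 5/14.
Divide row 1 by 5/14; eliminate column s1 from the other rows.
Row 4 update in column s2: -1 − 0·(-2/5) = -1.

-1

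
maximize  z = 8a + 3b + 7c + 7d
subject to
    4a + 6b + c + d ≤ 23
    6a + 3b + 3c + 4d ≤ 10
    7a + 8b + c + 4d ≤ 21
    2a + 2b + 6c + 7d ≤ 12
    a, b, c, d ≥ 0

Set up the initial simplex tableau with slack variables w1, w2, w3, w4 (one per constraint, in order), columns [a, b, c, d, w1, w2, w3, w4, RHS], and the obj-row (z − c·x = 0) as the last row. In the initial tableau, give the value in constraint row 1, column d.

1

Constraint 1 has coefficient 1 on d.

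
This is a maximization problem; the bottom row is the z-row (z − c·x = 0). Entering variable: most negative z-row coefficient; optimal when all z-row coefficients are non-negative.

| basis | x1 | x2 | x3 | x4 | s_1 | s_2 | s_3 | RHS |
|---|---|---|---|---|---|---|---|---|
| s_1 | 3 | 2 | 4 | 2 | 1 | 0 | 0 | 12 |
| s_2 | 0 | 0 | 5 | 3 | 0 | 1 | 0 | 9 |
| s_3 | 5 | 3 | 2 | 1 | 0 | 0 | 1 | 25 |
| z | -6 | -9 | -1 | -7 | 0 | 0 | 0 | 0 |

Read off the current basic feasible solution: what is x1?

x1 is not in the basis, so in the current basic feasible solution x1 = 0.

0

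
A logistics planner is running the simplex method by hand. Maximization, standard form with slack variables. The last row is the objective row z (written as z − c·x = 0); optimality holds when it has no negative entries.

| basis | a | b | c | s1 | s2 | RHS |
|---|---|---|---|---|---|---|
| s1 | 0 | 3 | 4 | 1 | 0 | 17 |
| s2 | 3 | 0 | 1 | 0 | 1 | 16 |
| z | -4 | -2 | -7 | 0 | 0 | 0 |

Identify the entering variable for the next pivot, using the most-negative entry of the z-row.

c

Negative z-row entries: a: -4, b: -2, c: -7.
The most negative is -7 in column c, so c enters.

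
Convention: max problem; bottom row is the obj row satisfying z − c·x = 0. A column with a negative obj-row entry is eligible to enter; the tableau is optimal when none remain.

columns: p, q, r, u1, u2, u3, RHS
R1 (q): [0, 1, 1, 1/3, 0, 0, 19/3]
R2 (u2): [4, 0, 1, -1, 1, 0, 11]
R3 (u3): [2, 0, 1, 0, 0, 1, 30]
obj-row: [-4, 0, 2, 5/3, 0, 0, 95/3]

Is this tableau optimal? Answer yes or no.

no

The obj-row has a negative entry -4 in column p, so it is not optimal.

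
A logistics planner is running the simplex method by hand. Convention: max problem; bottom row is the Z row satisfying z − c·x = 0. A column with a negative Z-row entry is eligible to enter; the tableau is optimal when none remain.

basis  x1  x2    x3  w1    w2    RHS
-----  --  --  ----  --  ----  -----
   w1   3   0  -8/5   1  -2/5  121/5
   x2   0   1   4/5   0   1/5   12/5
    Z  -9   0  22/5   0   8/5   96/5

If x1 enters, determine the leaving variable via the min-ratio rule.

w1

Column x1 entries and ratios — w1: (121/5)/3 = 121/15; x2: 0 ≤ 0, skip.
Smallest ratio is 121/15 in the row of w1, so w1 leaves.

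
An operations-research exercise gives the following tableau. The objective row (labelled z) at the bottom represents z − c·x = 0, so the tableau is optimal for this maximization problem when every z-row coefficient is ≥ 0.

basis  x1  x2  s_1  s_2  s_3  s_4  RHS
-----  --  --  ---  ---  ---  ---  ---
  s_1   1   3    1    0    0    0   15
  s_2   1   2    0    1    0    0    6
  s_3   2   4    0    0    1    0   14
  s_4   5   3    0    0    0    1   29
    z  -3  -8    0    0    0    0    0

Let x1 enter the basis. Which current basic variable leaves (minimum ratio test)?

s_4

Column x1 entries and ratios — s_1: 15/1 = 15; s_2: 6/1 = 6; s_3: 14/2 = 7; s_4: 29/5 = 29/5.
Smallest ratio is 29/5 in the row of s_4, so s_4 leaves.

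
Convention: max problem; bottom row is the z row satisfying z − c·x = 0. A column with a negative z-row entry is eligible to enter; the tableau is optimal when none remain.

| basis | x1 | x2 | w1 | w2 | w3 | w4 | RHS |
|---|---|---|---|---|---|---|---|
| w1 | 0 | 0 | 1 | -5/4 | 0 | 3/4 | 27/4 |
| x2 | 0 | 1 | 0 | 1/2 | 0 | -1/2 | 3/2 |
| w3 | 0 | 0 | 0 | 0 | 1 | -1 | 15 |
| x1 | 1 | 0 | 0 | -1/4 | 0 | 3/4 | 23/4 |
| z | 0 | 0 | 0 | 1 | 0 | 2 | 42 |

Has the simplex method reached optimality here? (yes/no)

Every z-row coefficient is ≥ 0, so the tableau is optimal.

yes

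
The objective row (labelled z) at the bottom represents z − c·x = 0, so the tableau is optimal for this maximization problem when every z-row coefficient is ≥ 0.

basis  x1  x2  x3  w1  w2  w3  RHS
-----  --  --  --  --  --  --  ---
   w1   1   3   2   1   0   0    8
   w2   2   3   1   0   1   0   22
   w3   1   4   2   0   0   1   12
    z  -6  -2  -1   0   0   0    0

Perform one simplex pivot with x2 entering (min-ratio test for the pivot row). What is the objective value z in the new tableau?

Ratio test on column x2 — row 1: 8/3 = 8/3; row 2: 22/3 = 22/3; row 3: 12/4 = 3. Minimum is 8/3 at row 1 (w1 leaves); pivot element 3.
Pivot on row 1; the z-row RHS becomes 0 − (-2)·(8/3) = 16/3.

16/3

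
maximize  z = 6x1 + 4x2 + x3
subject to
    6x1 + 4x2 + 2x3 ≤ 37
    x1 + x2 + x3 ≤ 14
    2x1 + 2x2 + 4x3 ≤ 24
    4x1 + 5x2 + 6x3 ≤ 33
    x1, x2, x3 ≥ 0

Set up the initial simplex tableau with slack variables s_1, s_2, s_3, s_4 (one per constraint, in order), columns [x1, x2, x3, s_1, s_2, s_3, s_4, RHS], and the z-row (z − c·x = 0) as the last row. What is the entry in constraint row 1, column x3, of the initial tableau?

Constraint 1 has coefficient 2 on x3.

2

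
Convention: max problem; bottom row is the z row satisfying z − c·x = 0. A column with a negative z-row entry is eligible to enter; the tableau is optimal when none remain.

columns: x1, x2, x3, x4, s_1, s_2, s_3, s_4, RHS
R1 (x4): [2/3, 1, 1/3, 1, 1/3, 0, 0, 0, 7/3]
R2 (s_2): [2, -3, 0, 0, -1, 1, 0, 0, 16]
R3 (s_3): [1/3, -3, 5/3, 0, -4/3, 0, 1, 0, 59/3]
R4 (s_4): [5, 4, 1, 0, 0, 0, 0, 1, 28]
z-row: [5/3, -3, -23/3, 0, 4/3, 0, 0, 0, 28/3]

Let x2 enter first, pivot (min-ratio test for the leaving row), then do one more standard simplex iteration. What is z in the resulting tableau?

Ratio test on column x2 — row 1: (7/3)/1 = 7/3; row 2: entry -3 ≤ 0; row 3: entry -3 ≤ 0; row 4: 28/4 = 7. Minimum is 7/3 at row 1 (x4 leaves); pivot element 1.
Pivot on row 1; the z-row RHS becomes 28/3 − (-3)·(7/3) = 49/3.
Next entering variable (most negative z-row entry -20/3): x3.
Ratio test on column x3 — row 1: (7/3)/(1/3) = 7; row 2: 23/1 = 23; row 3: (80/3)/(8/3) = 10; row 4: entry -1/3 ≤ 0. Minimum is 7 at row 1 (x2 leaves); pivot element 1/3.
After the second pivot the z-row RHS is 49/3 − (-20/3)·7 = 63.

63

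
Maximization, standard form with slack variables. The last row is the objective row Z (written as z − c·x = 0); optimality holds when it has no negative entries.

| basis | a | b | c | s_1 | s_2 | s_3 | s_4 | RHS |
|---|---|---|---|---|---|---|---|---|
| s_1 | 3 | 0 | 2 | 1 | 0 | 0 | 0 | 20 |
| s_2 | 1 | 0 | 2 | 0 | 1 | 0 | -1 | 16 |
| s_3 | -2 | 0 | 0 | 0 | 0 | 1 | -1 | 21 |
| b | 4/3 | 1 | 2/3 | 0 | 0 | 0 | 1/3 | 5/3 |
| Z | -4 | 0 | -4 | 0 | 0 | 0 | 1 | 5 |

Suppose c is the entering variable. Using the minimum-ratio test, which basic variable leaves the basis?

b

Column c entries and ratios — s_1: 20/2 = 10; s_2: 16/2 = 8; s_3: 0 ≤ 0, skip; b: (5/3)/(2/3) = 5/2.
Smallest ratio is 5/2 in the row of b, so b leaves.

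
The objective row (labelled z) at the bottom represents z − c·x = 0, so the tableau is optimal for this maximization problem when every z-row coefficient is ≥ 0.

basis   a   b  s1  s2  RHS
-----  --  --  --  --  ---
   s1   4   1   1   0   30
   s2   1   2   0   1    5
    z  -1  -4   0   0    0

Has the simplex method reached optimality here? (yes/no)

The z-row has a negative entry -4 in column b, so it is not optimal.

no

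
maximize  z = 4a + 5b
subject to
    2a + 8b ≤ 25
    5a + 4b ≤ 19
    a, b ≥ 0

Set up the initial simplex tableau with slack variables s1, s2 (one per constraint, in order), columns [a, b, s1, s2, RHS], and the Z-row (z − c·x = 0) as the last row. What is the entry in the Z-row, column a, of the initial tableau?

The Z-row carries the negated objective coefficients: the a entry is -4.

-4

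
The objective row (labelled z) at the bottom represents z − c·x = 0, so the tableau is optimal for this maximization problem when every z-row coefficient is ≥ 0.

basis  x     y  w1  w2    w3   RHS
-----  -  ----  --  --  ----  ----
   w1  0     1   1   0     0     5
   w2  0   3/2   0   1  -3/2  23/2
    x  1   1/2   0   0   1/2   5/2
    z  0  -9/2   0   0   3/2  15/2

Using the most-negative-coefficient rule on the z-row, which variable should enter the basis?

y

Negative z-row entries: y: -9/2.
The most negative is -9/2 in column y, so y enters.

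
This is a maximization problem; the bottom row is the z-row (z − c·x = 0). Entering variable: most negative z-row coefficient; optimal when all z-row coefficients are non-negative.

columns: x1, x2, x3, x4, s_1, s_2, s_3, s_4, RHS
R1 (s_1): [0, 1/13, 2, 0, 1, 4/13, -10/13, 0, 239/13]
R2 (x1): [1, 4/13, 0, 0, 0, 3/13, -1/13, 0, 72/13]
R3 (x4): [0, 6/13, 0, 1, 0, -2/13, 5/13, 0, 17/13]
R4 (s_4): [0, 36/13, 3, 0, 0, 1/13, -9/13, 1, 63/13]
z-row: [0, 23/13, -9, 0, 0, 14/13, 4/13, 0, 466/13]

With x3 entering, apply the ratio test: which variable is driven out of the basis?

Column x3 entries and ratios — s_1: (239/13)/2 = 239/26; x1: 0 ≤ 0, skip; x4: 0 ≤ 0, skip; s_4: (63/13)/3 = 21/13.
Smallest ratio is 21/13 in the row of s_4, so s_4 leaves.

s_4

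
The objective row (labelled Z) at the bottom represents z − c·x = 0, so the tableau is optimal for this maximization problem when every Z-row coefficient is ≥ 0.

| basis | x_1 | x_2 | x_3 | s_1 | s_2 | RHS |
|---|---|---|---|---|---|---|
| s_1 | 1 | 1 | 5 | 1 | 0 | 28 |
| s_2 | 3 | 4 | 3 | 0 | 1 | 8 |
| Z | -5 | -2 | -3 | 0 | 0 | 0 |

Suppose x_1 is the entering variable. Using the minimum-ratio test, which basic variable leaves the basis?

s_2

Column x_1 entries and ratios — s_1: 28/1 = 28; s_2: 8/3 = 8/3.
Smallest ratio is 8/3 in the row of s_2, so s_2 leaves.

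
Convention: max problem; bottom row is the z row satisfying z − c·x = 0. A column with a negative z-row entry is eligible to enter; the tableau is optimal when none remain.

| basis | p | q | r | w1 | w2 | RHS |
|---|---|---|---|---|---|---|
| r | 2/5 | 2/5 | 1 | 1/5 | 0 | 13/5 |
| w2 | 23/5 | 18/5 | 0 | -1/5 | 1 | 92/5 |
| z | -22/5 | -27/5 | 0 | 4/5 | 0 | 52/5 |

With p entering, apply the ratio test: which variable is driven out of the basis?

Column p entries and ratios — r: (13/5)/(2/5) = 13/2; w2: (92/5)/(23/5) = 4.
Smallest ratio is 4 in the row of w2, so w2 leaves.

w2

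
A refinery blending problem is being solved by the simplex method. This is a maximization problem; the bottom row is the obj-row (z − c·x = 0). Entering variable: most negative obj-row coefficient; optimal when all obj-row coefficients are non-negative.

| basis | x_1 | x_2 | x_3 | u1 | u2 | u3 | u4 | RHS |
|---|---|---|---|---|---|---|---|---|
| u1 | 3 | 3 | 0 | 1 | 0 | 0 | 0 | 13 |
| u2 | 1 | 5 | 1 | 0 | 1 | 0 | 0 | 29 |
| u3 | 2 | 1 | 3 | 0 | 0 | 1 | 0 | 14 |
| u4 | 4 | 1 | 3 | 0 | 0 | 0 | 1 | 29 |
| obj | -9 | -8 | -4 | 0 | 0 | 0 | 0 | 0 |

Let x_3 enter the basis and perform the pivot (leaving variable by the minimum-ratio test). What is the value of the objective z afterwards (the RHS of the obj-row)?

Ratio test on column x_3 — row 1: entry 0 ≤ 0; row 2: 29/1 = 29; row 3: 14/3 = 14/3; row 4: 29/3 = 29/3. Minimum is 14/3 at row 3 (u3 leaves); pivot element 3.
Pivot on row 3; the obj-row RHS becomes 0 − (-4)·(14/3) = 56/3.

56/3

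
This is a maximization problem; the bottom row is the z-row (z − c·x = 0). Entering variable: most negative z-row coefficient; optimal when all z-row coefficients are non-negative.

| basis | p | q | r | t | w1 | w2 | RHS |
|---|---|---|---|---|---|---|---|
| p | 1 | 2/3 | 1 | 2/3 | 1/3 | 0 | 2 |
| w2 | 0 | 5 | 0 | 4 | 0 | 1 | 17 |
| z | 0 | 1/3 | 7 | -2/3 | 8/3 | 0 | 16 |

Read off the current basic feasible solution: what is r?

r is not in the basis, so in the current basic feasible solution r = 0.

0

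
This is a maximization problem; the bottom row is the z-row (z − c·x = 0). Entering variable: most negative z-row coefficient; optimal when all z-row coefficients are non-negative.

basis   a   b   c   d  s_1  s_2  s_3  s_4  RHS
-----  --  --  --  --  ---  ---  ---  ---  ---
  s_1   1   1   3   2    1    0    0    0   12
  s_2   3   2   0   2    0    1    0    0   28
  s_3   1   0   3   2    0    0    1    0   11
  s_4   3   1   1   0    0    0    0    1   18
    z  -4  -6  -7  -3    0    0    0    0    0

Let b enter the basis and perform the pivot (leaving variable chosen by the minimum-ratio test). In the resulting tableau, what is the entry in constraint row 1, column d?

2

Ratio test on column b — row 1: 12/1 = 12; row 2: 28/2 = 14; row 3: entry 0 ≤ 0; row 4: 18/1 = 18. Minimum is 12 at row 1 (s_1 leaves); pivot element 1.
Divide row 1 by 1; eliminate column b from the other rows.
In the new row 1, the d entry is the old entry divided by the pivot: 2/1 = 2.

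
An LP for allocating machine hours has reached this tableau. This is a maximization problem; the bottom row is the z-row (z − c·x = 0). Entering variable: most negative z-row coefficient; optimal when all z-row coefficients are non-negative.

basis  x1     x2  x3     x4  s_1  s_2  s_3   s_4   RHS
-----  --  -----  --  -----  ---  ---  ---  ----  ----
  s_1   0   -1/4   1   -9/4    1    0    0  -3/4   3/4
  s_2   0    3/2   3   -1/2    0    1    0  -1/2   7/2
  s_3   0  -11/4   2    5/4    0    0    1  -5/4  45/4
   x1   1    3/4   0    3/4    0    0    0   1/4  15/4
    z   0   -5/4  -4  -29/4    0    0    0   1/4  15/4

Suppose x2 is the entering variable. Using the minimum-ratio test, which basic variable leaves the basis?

Column x2 entries and ratios — s_1: -1/4 ≤ 0, skip; s_2: (7/2)/(3/2) = 7/3; s_3: -11/4 ≤ 0, skip; x1: (15/4)/(3/4) = 5.
Smallest ratio is 7/3 in the row of s_2, so s_2 leaves.

s_2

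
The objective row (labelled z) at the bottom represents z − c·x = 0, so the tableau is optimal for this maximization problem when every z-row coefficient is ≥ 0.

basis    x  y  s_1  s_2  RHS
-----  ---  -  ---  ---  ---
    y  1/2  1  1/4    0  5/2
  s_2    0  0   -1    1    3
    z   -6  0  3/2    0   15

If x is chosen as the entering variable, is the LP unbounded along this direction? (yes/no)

Column x has positive entries in row(s) 1, so the ratio test bounds it — not unbounded.

no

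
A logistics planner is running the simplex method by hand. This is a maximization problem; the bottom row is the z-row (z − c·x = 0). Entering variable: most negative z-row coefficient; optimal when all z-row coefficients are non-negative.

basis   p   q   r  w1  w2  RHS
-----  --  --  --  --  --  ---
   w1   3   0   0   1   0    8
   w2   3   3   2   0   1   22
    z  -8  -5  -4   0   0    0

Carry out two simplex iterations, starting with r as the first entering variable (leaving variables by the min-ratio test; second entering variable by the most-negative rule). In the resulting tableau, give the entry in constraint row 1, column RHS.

Ratio test on column r — row 1: entry 0 ≤ 0; row 2: 22/2 = 11. Minimum is 11 at row 2 (w2 leaves); pivot element 2.
Divide row 2 by 2; eliminate column r from the other rows.
Second iteration: most negative z-row entry is -2 in column p, so p enters.
Ratio test on column p — row 1: 8/3 = 8/3; row 2: 11/(3/2) = 22/3. Minimum is 8/3 at row 1 (w1 leaves); pivot element 3.
Divide row 1 by 3; eliminate column p from the other rows.
After both pivots, the entry at constraint row 1, column RHS is 8/3.

8/3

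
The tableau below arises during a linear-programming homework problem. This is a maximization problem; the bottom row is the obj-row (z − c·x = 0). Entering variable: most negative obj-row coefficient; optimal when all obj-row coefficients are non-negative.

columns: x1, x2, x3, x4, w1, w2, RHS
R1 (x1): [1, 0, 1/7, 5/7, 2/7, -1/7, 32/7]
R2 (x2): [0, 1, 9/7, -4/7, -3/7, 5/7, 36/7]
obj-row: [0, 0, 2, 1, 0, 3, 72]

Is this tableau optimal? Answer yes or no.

Every obj-row coefficient is ≥ 0, so the tableau is optimal.

yes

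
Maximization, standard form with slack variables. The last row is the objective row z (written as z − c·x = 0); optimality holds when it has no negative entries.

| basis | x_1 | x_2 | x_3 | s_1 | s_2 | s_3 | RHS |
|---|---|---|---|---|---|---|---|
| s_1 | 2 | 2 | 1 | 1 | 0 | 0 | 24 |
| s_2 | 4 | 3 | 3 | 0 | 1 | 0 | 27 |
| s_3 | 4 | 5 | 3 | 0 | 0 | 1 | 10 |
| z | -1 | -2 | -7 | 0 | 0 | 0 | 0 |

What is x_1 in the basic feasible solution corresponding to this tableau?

x_1 is not in the basis, so in the current basic feasible solution x_1 = 0.

0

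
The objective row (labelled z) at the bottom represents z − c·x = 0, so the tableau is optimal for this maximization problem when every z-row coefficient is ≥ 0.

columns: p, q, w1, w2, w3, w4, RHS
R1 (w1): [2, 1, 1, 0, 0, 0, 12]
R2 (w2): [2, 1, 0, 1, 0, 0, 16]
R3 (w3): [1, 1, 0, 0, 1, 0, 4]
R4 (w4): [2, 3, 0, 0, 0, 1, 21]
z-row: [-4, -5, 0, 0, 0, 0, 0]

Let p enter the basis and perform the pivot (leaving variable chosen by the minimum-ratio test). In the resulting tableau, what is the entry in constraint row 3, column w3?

1

Ratio test on column p — row 1: 12/2 = 6; row 2: 16/2 = 8; row 3: 4/1 = 4; row 4: 21/2 = 21/2. Minimum is 4 at row 3 (w3 leaves); pivot element 1.
Divide row 3 by 1; eliminate column p from the other rows.
In the new row 3, the w3 entry is the old entry divided by the pivot: 1/1 = 1.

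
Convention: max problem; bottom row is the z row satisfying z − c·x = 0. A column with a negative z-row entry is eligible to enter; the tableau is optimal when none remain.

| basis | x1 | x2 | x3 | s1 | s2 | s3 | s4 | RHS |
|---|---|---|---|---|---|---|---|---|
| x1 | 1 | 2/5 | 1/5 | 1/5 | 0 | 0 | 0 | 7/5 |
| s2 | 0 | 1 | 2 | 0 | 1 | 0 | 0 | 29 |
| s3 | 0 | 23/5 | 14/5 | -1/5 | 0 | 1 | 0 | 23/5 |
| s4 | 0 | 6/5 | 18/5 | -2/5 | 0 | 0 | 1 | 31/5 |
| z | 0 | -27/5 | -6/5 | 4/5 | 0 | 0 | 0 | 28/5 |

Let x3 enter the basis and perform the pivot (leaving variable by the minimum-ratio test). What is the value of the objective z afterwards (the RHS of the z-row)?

53/7

Ratio test on column x3 — row 1: (7/5)/(1/5) = 7; row 2: 29/2 = 29/2; row 3: (23/5)/(14/5) = 23/14; row 4: (31/5)/(18/5) = 31/18. Minimum is 23/14 at row 3 (s3 leaves); pivot element 14/5.
Pivot on row 3; the z-row RHS becomes 28/5 − (-6/5)·(23/14) = 53/7.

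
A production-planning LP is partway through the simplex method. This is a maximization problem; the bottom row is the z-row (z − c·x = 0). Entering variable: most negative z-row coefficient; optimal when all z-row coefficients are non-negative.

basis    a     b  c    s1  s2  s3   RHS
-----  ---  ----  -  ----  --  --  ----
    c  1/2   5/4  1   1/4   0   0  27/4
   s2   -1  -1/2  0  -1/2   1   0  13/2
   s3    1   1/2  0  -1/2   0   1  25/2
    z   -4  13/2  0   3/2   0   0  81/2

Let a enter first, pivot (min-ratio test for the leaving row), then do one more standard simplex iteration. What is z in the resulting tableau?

91

Ratio test on column a — row 1: (27/4)/(1/2) = 27/2; row 2: entry -1 ≤ 0; row 3: (25/2)/1 = 25/2. Minimum is 25/2 at row 3 (s3 leaves); pivot element 1.
Pivot on row 3; the z-row RHS becomes 81/2 − (-4)·(25/2) = 181/2.
Next entering variable (most negative z-row entry -1/2): s1.
Ratio test on column s1 — row 1: (1/2)/(1/2) = 1; row 2: entry -1 ≤ 0; row 3: entry -1/2 ≤ 0. Minimum is 1 at row 1 (c leaves); pivot element 1/2.
After the second pivot the z-row RHS is 181/2 − (-1/2)·1 = 91.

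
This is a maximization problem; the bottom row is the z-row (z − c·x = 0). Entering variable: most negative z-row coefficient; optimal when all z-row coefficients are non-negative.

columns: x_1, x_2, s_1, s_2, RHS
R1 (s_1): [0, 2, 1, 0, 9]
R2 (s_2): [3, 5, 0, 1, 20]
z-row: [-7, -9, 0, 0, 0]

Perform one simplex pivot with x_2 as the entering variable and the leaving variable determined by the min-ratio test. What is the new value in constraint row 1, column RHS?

Ratio test on column x_2 — row 1: 9/2 = 9/2; row 2: 20/5 = 4. Minimum is 4 at row 2 (s_2 leaves); pivot element 5.
Divide row 2 by 5; eliminate column x_2 from the other rows.
Row 1 update in column RHS: 9 − 2·4 = 1.

1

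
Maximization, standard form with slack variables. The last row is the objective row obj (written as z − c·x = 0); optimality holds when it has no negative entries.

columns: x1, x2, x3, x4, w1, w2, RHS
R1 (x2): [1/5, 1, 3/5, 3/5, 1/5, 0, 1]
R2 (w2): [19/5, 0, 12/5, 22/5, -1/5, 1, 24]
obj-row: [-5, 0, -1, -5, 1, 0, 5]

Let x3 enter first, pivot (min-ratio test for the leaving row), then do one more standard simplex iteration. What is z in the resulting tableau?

30

Ratio test on column x3 — row 1: 1/(3/5) = 5/3; row 2: 24/(12/5) = 10. Minimum is 5/3 at row 1 (x2 leaves); pivot element 3/5.
Pivot on row 1; the obj-row RHS becomes 5 − (-1)·(5/3) = 20/3.
Next entering variable (most negative obj-row entry -14/3): x1.
Ratio test on column x1 — row 1: (5/3)/(1/3) = 5; row 2: 20/3 = 20/3. Minimum is 5 at row 1 (x3 leaves); pivot element 1/3.
After the second pivot the obj-row RHS is 20/3 − (-14/3)·5 = 30.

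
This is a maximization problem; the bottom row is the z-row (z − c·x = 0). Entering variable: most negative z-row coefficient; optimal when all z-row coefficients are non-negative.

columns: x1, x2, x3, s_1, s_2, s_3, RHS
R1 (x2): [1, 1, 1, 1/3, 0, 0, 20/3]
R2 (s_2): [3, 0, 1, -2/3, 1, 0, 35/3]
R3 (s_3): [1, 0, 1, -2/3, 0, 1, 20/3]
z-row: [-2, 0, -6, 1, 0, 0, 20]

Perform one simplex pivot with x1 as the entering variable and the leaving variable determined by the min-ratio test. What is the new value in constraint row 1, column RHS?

25/9

Ratio test on column x1 — row 1: (20/3)/1 = 20/3; row 2: (35/3)/3 = 35/9; row 3: (20/3)/1 = 20/3. Minimum is 35/9 at row 2 (s_2 leaves); pivot element 3.
Divide row 2 by 3; eliminate column x1 from the other rows.
Row 1 update in column RHS: 20/3 − 1·(35/9) = 25/9.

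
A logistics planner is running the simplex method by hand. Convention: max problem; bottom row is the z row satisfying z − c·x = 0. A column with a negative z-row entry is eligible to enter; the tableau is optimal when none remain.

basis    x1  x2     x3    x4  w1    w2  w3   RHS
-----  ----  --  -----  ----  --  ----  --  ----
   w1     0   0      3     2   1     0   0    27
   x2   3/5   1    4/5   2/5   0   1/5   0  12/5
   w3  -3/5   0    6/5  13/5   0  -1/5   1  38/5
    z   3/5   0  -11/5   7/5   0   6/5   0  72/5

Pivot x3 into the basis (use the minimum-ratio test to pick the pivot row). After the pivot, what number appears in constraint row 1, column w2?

Ratio test on column x3 — row 1: 27/3 = 9; row 2: (12/5)/(4/5) = 3; row 3: (38/5)/(6/5) = 19/3. Minimum is 3 at row 2 (x2 leaves); pivot element 4/5.
Divide row 2 by 4/5; eliminate column x3 from the other rows.
Row 1 update in column w2: 0 − 3·(1/4) = -3/4.

-3/4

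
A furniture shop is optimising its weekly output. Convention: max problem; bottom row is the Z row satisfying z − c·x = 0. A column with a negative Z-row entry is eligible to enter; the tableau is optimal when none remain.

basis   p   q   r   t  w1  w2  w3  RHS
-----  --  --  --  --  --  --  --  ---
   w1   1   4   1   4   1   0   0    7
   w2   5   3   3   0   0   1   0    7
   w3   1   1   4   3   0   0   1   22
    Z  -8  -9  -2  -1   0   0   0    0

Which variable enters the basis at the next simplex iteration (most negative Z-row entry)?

q

Negative Z-row entries: p: -8, q: -9, r: -2, t: -1.
The most negative is -9 in column q, so q enters.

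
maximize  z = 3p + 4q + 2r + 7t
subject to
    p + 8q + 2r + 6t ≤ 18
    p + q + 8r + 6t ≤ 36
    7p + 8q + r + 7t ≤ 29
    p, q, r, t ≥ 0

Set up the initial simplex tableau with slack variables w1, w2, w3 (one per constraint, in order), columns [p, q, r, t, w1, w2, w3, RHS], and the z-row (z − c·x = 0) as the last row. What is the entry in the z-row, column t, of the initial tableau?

The z-row carries the negated objective coefficients: the t entry is -7.

-7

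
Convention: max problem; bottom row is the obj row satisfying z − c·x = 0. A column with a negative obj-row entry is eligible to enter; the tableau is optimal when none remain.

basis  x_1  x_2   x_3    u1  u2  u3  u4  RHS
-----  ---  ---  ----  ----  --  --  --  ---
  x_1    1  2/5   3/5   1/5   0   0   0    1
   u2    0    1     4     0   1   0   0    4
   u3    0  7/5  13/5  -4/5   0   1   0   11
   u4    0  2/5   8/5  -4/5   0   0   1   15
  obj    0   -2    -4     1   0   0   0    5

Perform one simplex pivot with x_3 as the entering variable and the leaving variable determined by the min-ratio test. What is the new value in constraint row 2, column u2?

1/4

Ratio test on column x_3 — row 1: 1/(3/5) = 5/3; row 2: 4/4 = 1; row 3: 11/(13/5) = 55/13; row 4: 15/(8/5) = 75/8. Minimum is 1 at row 2 (u2 leaves); pivot element 4.
Divide row 2 by 4; eliminate column x_3 from the other rows.
In the new row 2, the u2 entry is the old entry divided by the pivot: 1/4 = 1/4.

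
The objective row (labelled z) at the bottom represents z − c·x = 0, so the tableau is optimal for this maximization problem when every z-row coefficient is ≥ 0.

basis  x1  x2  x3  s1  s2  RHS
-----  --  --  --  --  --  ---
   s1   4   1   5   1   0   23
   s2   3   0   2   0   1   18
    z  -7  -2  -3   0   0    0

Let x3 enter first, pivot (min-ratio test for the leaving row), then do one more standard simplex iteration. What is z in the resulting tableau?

161/4

Ratio test on column x3 — row 1: 23/5 = 23/5; row 2: 18/2 = 9. Minimum is 23/5 at row 1 (s1 leaves); pivot element 5.
Pivot on row 1; the z-row RHS becomes 0 − (-3)·(23/5) = 69/5.
Next entering variable (most negative z-row entry -23/5): x1.
Ratio test on column x1 — row 1: (23/5)/(4/5) = 23/4; row 2: (44/5)/(7/5) = 44/7. Minimum is 23/4 at row 1 (x3 leaves); pivot element 4/5.
After the second pivot the z-row RHS is 69/5 − (-23/5)·(23/4) = 161/4.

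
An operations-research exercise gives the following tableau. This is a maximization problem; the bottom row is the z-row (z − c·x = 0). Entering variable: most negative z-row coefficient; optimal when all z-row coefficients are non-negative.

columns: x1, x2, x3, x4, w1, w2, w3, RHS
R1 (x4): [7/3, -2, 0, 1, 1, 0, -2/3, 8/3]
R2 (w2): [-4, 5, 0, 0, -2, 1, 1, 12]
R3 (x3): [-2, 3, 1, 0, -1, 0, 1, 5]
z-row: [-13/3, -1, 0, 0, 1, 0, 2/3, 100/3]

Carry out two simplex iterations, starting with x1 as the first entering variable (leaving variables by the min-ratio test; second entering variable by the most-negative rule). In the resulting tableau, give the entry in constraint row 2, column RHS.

23/3

Ratio test on column x1 — row 1: (8/3)/(7/3) = 8/7; row 2: entry -4 ≤ 0; row 3: entry -2 ≤ 0. Minimum is 8/7 at row 1 (x4 leaves); pivot element 7/3.
Divide row 1 by 7/3; eliminate column x1 from the other rows.
Second iteration: most negative z-row entry is -33/7 in column x2, so x2 enters.
Ratio test on column x2 — row 1: entry -6/7 ≤ 0; row 2: (116/7)/(11/7) = 116/11; row 3: (51/7)/(9/7) = 17/3. Minimum is 17/3 at row 3 (x3 leaves); pivot element 9/7.
Divide row 3 by 9/7; eliminate column x2 from the other rows.
After both pivots, the entry at constraint row 2, column RHS is 23/3.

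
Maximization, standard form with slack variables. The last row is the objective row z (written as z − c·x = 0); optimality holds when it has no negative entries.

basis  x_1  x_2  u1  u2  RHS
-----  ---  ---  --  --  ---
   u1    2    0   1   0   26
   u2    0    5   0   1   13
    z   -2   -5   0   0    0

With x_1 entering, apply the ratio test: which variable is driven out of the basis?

u1

Column x_1 entries and ratios — u1: 26/2 = 13; u2: 0 ≤ 0, skip.
Smallest ratio is 13 in the row of u1, so u1 leaves.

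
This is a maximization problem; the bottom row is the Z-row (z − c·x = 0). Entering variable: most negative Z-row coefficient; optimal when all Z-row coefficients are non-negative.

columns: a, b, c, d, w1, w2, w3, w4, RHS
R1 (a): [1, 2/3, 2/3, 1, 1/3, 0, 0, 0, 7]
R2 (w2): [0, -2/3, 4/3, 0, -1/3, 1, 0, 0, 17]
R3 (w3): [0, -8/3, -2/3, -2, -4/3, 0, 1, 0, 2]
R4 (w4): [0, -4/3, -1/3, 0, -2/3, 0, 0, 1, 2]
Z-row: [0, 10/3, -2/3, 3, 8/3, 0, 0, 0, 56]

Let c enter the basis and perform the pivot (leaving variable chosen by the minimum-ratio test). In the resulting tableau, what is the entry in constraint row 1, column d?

Ratio test on column c — row 1: 7/(2/3) = 21/2; row 2: 17/(4/3) = 51/4; row 3: entry -2/3 ≤ 0; row 4: entry -1/3 ≤ 0. Minimum is 21/2 at row 1 (a leaves); pivot element 2/3.
Divide row 1 by 2/3; eliminate column c from the other rows.
In the new row 1, the d entry is the old entry divided by the pivot: 1/(2/3) = 3/2.

3/2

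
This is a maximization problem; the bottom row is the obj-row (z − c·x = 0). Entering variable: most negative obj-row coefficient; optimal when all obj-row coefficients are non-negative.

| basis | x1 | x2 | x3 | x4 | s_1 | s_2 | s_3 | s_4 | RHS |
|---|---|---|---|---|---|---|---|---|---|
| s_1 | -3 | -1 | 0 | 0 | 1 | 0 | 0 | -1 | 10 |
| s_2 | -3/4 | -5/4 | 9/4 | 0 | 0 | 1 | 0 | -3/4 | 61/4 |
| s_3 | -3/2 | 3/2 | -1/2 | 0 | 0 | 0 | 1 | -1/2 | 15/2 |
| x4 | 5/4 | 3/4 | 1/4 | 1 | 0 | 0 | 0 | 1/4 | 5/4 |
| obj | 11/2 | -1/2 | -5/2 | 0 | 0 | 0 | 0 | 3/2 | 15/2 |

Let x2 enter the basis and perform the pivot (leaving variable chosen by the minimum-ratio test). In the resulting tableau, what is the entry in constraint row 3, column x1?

-4

Ratio test on column x2 — row 1: entry -1 ≤ 0; row 2: entry -5/4 ≤ 0; row 3: (15/2)/(3/2) = 5; row 4: (5/4)/(3/4) = 5/3. Minimum is 5/3 at row 4 (x4 leaves); pivot element 3/4.
Divide row 4 by 3/4; eliminate column x2 from the other rows.
Row 3 update in column x1: -3/2 − (3/2)·(5/3) = -4.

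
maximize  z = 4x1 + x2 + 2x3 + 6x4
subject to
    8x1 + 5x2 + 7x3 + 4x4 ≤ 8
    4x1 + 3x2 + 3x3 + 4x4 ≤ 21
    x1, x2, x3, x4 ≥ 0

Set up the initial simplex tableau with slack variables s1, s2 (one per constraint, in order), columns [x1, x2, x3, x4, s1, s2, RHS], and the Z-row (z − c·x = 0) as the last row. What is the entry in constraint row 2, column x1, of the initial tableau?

Constraint 2 has coefficient 4 on x1.

4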